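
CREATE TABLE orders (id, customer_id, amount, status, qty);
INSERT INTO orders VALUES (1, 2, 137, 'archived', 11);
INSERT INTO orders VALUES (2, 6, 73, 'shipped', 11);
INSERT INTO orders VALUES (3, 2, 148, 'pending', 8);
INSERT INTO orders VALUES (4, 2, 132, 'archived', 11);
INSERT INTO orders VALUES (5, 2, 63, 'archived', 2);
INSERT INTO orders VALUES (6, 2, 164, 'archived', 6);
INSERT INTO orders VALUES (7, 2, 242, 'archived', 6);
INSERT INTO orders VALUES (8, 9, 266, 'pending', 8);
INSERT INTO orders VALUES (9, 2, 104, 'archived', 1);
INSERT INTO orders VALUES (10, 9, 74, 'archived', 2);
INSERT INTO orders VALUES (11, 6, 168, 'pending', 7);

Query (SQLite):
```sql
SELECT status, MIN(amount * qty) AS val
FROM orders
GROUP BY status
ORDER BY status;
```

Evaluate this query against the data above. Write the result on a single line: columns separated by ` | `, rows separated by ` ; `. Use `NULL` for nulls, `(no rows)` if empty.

For each row compute amount * qty.
Group by status; take MIN of the expression per group.
  archived: ids {1, 4, 5, 6, 7, 9, 10} → MIN(amount * qty)=104
  pending: ids {3, 8, 11} → MIN(amount * qty)=1176
  shipped: ids {2} → MIN(amount * qty)=803

archived | 104 ; pending | 1176 ; shipped | 803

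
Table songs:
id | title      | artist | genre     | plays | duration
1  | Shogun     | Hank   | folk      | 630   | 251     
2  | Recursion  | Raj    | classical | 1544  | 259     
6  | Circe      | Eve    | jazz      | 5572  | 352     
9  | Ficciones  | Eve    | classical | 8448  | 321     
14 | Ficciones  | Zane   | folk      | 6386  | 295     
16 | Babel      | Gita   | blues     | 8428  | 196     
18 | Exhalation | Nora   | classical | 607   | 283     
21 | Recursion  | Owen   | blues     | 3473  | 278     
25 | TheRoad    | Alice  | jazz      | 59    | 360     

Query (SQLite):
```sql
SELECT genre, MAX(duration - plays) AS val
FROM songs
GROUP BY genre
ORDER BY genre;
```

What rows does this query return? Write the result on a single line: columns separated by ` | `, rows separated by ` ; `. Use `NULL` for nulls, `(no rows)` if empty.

For each row compute duration - plays.
Group by genre; take MAX of the expression per group.
  blues: ids {16, 21} → MAX(duration - plays)=-3195
  classical: ids {2, 9, 18} → MAX(duration - plays)=-324
  folk: ids {1, 14} → MAX(duration - plays)=-379
  jazz: ids {6, 25} → MAX(duration - plays)=301

blues | -3195 ; classical | -324 ; folk | -379 ; jazz | 301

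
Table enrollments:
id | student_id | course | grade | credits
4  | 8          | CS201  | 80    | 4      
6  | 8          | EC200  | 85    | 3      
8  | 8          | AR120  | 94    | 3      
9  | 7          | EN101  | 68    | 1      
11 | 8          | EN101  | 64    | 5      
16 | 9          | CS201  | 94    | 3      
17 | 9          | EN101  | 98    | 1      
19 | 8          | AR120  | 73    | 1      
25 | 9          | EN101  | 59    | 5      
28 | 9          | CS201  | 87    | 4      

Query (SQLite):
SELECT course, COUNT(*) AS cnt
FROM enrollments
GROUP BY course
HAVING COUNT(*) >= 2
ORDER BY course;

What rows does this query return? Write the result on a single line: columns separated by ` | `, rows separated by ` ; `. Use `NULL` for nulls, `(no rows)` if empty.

AR120 | 2 ; CS201 | 3 ; EN101 | 4

Partition enrollments by course; compute COUNT(*) within each group.
HAVING: keep groups with count ≥ 2.
  AR120: ids {8, 19} → COUNT(*)=2
  CS201: ids {4, 16, 28} → COUNT(*)=3
  EC200: ids {6} → COUNT(*)=1
  EN101: ids {9, 11, 17, 25} → COUNT(*)=4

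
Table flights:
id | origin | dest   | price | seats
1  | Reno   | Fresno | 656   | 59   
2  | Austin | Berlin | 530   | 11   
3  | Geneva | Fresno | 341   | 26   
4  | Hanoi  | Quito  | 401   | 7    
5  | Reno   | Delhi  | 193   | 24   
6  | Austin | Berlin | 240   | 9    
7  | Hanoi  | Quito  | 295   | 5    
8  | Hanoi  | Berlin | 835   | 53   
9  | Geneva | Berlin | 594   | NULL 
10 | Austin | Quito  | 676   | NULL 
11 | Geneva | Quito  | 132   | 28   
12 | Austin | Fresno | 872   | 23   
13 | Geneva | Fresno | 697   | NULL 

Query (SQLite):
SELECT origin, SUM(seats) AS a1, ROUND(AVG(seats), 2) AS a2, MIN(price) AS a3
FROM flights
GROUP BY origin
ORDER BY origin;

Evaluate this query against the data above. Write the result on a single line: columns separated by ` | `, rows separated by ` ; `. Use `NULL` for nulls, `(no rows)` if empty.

Group flights by origin.
Per group compute: SUM(seats), ROUND(AVG(seats), 2), MIN(price).
  Austin: ids {2, 6, 10, 12} → SUM(seats)=43, ROUND(AVG(seats), 2)=14.33, MIN(price)=240
  Geneva: ids {3, 9, 11, 13} → SUM(seats)=54, ROUND(AVG(seats), 2)=27, MIN(price)=132
  Hanoi: ids {4, 7, 8} → SUM(seats)=65, ROUND(AVG(seats), 2)=21.67, MIN(price)=295
  Reno: ids {1, 5} → SUM(seats)=83, ROUND(AVG(seats), 2)=41.5, MIN(price)=193

Austin | 43 | 14.33 | 240 ; Geneva | 54 | 27 | 132 ; Hanoi | 65 | 21.67 | 295 ; Reno | 83 | 41.5 | 193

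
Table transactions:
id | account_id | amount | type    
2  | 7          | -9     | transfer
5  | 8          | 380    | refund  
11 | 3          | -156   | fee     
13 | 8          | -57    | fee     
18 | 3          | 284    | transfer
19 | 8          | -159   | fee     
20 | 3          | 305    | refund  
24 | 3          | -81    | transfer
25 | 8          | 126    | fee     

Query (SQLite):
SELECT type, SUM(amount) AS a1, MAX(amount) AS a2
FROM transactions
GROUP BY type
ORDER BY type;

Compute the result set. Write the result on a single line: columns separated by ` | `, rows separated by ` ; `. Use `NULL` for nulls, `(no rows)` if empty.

Group transactions by type.
Per group compute: SUM(amount), MAX(amount).
  fee: ids {11, 13, 19, 25} → SUM(amount)=-246, MAX(amount)=126
  refund: ids {5, 20} → SUM(amount)=685, MAX(amount)=380
  transfer: ids {2, 18, 24} → SUM(amount)=194, MAX(amount)=284

fee | -246 | 126 ; refund | 685 | 380 ; transfer | 194 | 284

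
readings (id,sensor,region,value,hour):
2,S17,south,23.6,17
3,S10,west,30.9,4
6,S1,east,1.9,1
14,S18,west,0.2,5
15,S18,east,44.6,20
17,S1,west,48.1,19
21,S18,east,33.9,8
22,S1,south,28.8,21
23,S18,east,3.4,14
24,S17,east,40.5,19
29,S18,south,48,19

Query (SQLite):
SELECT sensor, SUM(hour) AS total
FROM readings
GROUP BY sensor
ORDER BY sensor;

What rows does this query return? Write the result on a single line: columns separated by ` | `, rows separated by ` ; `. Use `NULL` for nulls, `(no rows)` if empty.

Partition readings by sensor; compute SUM(hour) within each group.
  S1: ids {6, 17, 22} → SUM(hour)=41
  S10: ids {3} → SUM(hour)=4
  S17: ids {2, 24} → SUM(hour)=36
  S18: ids {14, 15, 21, 23, 29} → SUM(hour)=66

S1 | 41 ; S10 | 4 ; S17 | 36 ; S18 | 66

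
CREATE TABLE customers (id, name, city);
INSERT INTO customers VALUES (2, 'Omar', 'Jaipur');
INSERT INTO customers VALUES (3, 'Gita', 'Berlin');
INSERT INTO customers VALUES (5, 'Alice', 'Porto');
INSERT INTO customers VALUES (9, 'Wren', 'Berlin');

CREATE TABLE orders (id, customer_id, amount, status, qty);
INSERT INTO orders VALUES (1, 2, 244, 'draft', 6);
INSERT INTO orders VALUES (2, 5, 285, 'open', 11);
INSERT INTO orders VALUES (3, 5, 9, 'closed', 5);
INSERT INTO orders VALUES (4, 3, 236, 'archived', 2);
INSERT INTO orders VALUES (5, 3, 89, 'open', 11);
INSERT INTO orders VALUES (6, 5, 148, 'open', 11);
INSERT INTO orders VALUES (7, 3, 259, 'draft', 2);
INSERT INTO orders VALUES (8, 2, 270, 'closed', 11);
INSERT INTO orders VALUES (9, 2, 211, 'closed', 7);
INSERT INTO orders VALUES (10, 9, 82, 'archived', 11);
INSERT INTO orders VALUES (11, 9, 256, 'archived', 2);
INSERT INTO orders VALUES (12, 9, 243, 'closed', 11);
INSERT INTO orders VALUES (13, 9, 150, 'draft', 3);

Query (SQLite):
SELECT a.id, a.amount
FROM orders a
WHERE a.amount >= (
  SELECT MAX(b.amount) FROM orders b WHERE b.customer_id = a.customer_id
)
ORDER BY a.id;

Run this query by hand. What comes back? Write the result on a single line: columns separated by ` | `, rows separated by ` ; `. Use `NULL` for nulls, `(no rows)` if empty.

For each orders row a, compute MAX(amount) over rows sharing a.customer_id.
Keep row a if a.amount >= that per-group MAX.
  customer_id=2: MAX(amount) = 270
  customer_id=3: MAX(amount) = 259
  customer_id=5: MAX(amount) = 285
  customer_id=9: MAX(amount) = 256

2 | 285 ; 7 | 259 ; 8 | 270 ; 11 | 256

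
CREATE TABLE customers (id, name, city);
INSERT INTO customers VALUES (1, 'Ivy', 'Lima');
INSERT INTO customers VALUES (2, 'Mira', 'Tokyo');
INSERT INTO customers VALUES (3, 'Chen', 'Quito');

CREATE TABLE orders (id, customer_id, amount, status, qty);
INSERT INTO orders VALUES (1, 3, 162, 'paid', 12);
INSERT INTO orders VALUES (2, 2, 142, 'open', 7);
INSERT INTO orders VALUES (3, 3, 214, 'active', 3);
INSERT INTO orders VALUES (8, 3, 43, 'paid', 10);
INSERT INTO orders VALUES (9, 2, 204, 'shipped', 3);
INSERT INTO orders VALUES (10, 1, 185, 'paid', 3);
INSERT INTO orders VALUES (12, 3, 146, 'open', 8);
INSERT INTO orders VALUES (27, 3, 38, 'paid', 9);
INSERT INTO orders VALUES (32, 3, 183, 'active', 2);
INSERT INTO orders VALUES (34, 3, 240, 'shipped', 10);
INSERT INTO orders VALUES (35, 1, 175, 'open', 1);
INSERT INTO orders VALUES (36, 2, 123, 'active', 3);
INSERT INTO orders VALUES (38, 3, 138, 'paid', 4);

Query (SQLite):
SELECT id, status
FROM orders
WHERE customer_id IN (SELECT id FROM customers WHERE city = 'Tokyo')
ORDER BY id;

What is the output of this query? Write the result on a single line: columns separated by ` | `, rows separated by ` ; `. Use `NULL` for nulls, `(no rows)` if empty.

2 | open ; 9 | shipped ; 36 | active

Inner query: customers.id where city = 'Tokyo'.
Outer: keep orders rows whose customer_id is in that set.
Inner query → {2}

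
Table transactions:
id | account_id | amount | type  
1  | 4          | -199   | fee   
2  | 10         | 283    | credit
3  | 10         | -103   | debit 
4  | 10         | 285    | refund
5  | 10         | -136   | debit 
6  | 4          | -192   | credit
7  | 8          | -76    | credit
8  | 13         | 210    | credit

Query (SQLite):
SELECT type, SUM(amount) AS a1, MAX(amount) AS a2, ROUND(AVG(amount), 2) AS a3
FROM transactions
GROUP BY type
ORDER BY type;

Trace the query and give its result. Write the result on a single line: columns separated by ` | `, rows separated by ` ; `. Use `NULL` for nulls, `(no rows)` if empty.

Group transactions by type.
Per group compute: SUM(amount), MAX(amount), ROUND(AVG(amount), 2).
  credit: ids {2, 6, 7, 8} → SUM(amount)=225, MAX(amount)=283, ROUND(AVG(amount), 2)=56.25
  debit: ids {3, 5} → SUM(amount)=-239, MAX(amount)=-103, ROUND(AVG(amount), 2)=-119.5
  fee: ids {1} → SUM(amount)=-199, MAX(amount)=-199, ROUND(AVG(amount), 2)=-199
  refund: ids {4} → SUM(amount)=285, MAX(amount)=285, ROUND(AVG(amount), 2)=285

credit | 225 | 283 | 56.25 ; debit | -239 | -103 | -119.5 ; fee | -199 | -199 | -199 ; refund | 285 | 285 | 285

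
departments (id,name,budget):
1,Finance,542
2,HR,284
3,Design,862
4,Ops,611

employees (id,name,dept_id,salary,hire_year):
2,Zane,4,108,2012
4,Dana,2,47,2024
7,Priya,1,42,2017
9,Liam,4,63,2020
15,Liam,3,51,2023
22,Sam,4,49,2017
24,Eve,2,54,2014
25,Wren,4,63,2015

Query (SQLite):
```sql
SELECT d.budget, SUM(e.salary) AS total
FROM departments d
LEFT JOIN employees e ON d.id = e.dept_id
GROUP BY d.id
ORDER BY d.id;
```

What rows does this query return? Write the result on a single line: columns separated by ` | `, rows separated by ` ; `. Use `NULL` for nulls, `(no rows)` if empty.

542 | 42 ; 284 | 101 ; 862 | 51 ; 611 | 283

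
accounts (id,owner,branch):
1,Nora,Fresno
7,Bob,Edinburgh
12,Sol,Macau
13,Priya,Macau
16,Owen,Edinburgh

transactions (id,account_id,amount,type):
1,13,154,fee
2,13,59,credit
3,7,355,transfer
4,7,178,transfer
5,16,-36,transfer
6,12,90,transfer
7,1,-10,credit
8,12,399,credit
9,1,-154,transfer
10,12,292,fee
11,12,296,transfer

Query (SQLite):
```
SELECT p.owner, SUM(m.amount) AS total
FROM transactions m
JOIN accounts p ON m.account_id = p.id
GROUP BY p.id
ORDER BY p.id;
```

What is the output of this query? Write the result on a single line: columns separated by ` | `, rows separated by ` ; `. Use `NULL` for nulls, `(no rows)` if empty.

Join each transactions row to its accounts via account_id.
Group joined rows by accounts.id; compute SUM(m.amount) per group.
  1: ids {7, 9} → SUM(m.amount)=-164
  7: ids {3, 4} → SUM(m.amount)=533
  12: ids {6, 8, 10, 11} → SUM(m.amount)=1077
  13: ids {1, 2} → SUM(m.amount)=213
  16: ids {5} → SUM(m.amount)=-36

Nora | -164 ; Bob | 533 ; Sol | 1077 ; Priya | 213 ; Owen | -36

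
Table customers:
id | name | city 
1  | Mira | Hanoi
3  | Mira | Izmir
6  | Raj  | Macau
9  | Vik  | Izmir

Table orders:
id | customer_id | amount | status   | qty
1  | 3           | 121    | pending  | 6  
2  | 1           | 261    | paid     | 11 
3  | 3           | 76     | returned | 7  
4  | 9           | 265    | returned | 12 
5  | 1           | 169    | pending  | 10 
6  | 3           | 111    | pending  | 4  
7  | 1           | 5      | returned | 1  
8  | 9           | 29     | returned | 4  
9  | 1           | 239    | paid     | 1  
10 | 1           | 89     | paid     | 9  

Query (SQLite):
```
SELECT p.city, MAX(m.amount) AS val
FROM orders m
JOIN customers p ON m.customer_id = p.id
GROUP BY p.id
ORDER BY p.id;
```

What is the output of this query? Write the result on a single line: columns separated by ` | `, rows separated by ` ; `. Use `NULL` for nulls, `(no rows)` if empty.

Join each orders row to its customers via customer_id.
Group joined rows by customers.id; compute MAX(m.amount) per group.
  1: ids {2, 5, 7, 9, 10} → MAX(m.amount)=261
  3: ids {1, 3, 6} → MAX(m.amount)=121
  9: ids {4, 8} → MAX(m.amount)=265

Hanoi | 261 ; Izmir | 121 ; Izmir | 265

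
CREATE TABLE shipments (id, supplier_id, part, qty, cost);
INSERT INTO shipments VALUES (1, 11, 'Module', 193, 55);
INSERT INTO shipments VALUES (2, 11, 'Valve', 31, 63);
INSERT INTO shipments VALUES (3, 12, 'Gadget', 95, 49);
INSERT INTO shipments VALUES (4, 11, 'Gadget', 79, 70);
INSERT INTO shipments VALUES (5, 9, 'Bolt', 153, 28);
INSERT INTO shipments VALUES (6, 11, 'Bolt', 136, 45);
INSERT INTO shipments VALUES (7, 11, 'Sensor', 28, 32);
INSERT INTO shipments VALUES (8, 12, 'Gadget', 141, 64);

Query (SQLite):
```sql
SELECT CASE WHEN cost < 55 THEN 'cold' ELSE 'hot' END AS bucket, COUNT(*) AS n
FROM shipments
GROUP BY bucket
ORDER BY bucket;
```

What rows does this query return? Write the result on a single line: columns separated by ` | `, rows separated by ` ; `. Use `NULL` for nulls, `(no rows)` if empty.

cold | 4 ; hot | 4

Bucket rows by cost < 55 → 'cold' else 'hot'; count each bucket.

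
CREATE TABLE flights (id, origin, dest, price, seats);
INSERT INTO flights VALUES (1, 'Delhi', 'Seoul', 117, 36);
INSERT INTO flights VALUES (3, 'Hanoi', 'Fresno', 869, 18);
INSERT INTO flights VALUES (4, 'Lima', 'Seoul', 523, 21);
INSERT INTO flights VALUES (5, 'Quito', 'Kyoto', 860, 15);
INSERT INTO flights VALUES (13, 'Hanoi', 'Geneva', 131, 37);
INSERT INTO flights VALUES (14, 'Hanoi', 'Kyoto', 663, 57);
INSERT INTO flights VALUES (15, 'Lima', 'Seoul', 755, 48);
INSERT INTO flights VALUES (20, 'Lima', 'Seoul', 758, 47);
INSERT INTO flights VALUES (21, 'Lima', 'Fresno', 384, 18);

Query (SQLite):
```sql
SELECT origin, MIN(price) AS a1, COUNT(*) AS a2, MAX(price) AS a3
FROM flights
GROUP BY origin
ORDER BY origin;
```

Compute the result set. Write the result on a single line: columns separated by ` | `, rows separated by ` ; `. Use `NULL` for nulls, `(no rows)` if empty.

Group flights by origin.
Per group compute: MIN(price), COUNT(*), MAX(price).
  Delhi: ids {1} → MIN(price)=117, COUNT(*)=1, MAX(price)=117
  Hanoi: ids {3, 13, 14} → MIN(price)=131, COUNT(*)=3, MAX(price)=869
  Lima: ids {4, 15, 20, 21} → MIN(price)=384, COUNT(*)=4, MAX(price)=758
  Quito: ids {5} → MIN(price)=860, COUNT(*)=1, MAX(price)=860

Delhi | 117 | 1 | 117 ; Hanoi | 131 | 3 | 869 ; Lima | 384 | 4 | 758 ; Quito | 860 | 1 | 860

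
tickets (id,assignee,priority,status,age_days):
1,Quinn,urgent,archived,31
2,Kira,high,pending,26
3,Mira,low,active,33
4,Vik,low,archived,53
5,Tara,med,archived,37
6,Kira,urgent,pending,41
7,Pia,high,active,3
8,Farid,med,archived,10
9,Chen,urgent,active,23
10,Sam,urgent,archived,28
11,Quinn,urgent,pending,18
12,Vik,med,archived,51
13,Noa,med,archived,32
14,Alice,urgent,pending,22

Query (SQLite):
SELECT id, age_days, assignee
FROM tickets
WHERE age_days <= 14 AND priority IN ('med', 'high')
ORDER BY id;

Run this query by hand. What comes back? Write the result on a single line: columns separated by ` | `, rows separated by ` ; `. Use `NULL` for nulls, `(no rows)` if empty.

7 | 3 | Pia ; 8 | 10 | Farid

age_days <= 14: ids {7, 8}
priority IN ('med', 'high'): ids {2, 5, 7, 8, 12, 13}
Combine with AND.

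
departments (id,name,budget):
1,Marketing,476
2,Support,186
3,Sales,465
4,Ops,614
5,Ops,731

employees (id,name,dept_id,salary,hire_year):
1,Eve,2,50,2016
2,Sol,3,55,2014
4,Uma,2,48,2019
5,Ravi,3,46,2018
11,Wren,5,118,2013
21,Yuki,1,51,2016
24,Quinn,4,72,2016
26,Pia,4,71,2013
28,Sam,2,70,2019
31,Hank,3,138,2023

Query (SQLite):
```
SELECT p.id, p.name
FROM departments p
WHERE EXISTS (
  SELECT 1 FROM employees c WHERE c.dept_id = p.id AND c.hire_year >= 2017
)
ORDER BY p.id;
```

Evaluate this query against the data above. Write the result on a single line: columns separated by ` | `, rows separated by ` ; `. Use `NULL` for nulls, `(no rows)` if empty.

For each departments row, check whether any employees with matching dept_id has hire_year >= 2017.
Keep rows where that is true.

2 | Support ; 3 | Sales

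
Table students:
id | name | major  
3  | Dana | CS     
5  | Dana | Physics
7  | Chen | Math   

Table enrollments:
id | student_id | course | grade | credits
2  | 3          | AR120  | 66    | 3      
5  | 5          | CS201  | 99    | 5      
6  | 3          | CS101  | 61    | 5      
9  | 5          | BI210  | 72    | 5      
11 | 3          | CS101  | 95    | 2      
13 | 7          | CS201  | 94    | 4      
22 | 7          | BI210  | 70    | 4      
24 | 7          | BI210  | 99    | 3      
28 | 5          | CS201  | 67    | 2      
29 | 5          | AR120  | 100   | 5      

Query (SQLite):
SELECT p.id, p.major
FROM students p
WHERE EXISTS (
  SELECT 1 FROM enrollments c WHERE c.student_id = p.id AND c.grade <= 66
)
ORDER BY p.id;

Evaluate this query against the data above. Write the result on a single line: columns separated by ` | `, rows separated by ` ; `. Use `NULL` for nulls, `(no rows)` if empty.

3 | CS

For each students row, check whether any enrollments with matching student_id has grade <= 66.
Keep rows where that is true.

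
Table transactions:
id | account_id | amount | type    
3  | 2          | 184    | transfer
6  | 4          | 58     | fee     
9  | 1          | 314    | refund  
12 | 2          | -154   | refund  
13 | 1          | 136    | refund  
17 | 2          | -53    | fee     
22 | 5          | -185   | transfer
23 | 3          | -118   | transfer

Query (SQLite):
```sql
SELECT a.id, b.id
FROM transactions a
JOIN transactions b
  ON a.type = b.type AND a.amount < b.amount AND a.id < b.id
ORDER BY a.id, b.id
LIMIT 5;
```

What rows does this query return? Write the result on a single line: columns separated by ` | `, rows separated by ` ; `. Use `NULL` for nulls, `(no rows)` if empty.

12 | 13 ; 22 | 23

Pairs (a,b) with same type, a.amount < b.amount, a.id < b.id.
type groups: fee:{6,17} refund:{9,12,13} transfer:{3,22,23}
Ordered by (a.id, b.id); first 5.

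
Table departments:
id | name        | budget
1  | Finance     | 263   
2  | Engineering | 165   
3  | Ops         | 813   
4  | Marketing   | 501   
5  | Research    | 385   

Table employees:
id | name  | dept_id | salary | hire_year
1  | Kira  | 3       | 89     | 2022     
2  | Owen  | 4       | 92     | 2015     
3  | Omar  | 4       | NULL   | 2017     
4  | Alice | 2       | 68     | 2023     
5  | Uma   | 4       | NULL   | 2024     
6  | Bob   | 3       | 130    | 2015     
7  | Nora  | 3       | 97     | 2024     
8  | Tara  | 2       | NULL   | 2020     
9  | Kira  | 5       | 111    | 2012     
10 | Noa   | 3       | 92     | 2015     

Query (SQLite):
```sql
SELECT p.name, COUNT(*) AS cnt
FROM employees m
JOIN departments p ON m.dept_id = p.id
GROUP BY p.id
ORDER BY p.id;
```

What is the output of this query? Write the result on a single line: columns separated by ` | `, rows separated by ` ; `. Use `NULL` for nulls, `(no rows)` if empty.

Engineering | 2 ; Ops | 4 ; Marketing | 3 ; Research | 1

Join each employees row to its departments via dept_id.
Group joined rows by departments.id; compute COUNT(*) per group.
  2: ids {4, 8} → COUNT(*)=2
  3: ids {1, 6, 7, 10} → COUNT(*)=4
  4: ids {2, 3, 5} → COUNT(*)=3
  5: ids {9} → COUNT(*)=1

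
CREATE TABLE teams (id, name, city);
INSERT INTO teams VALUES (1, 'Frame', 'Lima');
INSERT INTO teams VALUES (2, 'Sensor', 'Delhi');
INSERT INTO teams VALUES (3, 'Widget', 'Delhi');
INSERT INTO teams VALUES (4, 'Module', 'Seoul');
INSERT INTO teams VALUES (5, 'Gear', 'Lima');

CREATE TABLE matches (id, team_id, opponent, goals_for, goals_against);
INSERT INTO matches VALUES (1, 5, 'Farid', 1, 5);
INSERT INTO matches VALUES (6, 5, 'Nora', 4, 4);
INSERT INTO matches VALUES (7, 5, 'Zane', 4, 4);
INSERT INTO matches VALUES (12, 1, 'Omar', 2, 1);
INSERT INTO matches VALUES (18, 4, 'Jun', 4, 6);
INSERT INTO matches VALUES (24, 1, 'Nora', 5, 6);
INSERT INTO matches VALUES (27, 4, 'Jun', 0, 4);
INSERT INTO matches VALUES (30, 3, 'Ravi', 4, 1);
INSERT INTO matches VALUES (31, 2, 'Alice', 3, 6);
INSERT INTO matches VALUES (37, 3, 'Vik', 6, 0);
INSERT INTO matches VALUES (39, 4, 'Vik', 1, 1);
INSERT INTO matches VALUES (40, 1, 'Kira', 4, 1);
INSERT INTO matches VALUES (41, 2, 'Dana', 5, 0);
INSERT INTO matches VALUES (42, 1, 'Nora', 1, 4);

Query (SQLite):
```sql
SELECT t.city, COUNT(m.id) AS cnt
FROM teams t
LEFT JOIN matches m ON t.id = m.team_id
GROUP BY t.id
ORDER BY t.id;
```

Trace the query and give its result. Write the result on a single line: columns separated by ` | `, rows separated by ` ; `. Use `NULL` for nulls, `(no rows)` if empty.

Lima | 4 ; Delhi | 2 ; Delhi | 2 ; Seoul | 3 ; Lima | 3

LEFT JOIN keeps every teams row; unmatched ones get NULL for matches columns.
Group by teams.id and compute COUNT(m.id). COUNT(col) of an all-NULL group is 0.
  1: ids {12, 24, 40, 42} → COUNT(m.id)=4
  2: ids {31, 41} → COUNT(m.id)=2
  3: ids {30, 37} → COUNT(m.id)=2
  4: ids {18, 27, 39} → COUNT(m.id)=3
  5: ids {1, 6, 7} → COUNT(m.id)=3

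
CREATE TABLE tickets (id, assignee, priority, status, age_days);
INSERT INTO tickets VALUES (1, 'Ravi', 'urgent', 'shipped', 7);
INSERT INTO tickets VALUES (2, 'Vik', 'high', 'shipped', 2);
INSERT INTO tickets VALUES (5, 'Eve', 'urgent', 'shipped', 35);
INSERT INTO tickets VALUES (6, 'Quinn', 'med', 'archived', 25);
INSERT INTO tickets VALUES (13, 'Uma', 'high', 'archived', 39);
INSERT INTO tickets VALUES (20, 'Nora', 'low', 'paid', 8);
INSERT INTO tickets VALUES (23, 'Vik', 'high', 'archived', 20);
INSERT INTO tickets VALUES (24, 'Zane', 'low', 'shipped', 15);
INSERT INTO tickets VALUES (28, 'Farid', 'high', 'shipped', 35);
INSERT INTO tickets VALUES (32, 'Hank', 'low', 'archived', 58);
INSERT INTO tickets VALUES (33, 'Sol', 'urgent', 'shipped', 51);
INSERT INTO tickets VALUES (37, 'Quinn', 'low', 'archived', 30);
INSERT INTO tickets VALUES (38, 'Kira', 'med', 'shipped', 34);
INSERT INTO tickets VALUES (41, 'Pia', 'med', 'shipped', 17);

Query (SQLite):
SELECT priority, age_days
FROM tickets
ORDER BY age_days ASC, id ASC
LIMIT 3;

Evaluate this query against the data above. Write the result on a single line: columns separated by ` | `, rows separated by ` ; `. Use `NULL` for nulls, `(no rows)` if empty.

Sort by age_days asc, tiebreak id asc: (2, id=2), (7, id=1), (8, id=20), (15, id=24), (17, id=41), (20, id=23) …. Take first 3.

high | 2 ; urgent | 7 ; low | 8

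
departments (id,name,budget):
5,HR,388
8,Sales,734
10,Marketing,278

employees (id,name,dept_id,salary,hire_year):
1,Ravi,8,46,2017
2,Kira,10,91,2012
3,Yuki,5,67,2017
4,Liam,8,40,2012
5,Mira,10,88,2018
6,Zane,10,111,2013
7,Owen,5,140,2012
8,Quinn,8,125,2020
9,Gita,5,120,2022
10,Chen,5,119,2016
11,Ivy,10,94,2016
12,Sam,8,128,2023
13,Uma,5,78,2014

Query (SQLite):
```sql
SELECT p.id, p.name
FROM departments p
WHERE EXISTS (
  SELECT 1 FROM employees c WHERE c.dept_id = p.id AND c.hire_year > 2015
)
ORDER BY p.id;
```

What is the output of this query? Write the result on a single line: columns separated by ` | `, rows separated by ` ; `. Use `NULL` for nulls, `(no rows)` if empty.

5 | HR ; 8 | Sales ; 10 | Marketing

For each departments row, check whether any employees with matching dept_id has hire_year > 2015.
Keep rows where that is true.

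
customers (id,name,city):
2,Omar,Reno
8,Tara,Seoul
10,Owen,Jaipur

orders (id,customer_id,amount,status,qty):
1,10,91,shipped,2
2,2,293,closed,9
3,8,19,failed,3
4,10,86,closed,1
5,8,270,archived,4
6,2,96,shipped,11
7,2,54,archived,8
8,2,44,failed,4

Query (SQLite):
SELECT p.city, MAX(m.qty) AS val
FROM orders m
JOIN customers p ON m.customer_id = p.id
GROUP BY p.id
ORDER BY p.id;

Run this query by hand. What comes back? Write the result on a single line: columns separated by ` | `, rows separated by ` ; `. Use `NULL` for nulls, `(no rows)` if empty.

Join each orders row to its customers via customer_id.
Group joined rows by customers.id; compute MAX(m.qty) per group.
  2: ids {2, 6, 7, 8} → MAX(m.qty)=11
  8: ids {3, 5} → MAX(m.qty)=4
  10: ids {1, 4} → MAX(m.qty)=2

Reno | 11 ; Seoul | 4 ; Jaipur | 2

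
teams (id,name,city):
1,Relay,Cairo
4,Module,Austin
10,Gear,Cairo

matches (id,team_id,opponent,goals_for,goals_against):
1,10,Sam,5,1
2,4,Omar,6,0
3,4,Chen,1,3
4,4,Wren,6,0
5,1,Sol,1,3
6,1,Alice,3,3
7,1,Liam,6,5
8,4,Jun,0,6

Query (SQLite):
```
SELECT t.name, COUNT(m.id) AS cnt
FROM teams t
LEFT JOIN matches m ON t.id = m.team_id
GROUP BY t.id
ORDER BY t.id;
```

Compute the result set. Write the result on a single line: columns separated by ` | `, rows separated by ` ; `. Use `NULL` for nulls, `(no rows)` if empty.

LEFT JOIN keeps every teams row; unmatched ones get NULL for matches columns.
Group by teams.id and compute COUNT(m.id). COUNT(col) of an all-NULL group is 0.
  1: ids {5, 6, 7} → COUNT(m.id)=3
  4: ids {2, 3, 4, 8} → COUNT(m.id)=4
  10: ids {1} → COUNT(m.id)=1

Relay | 3 ; Module | 4 ; Gear | 1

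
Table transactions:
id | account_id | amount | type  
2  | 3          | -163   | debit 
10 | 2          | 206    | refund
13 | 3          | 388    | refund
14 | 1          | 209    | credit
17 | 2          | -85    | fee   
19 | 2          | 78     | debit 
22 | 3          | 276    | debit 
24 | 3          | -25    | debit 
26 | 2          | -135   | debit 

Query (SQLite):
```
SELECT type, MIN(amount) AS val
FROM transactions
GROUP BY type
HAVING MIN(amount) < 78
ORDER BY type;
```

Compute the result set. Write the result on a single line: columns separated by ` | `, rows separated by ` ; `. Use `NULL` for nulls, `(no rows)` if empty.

debit | -163 ; fee | -85

Partition transactions by type; compute MIN(amount) within each group.
HAVING: keep groups where MIN(amount) < 78.
  credit: ids {14} → MIN(amount)=209
  debit: ids {2, 19, 22, 24, 26} → MIN(amount)=-163
  fee: ids {17} → MIN(amount)=-85
  refund: ids {10, 13} → MIN(amount)=206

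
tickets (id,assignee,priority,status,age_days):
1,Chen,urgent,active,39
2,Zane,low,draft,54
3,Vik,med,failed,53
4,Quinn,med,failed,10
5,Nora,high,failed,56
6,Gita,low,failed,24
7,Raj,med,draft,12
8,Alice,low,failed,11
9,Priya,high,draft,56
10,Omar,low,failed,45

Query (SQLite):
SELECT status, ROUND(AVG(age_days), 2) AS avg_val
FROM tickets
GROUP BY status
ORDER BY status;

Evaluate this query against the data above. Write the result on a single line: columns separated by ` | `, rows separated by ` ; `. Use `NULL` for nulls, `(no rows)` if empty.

active | 39 ; draft | 40.67 ; failed | 33.17

Partition tickets by status; compute ROUND(AVG(age_days), 2) within each group.
  active: ids {1} → ROUND(AVG(age_days), 2)=39
  draft: ids {2, 7, 9} → ROUND(AVG(age_days), 2)=40.67
  failed: ids {3, 4, 5, 6, 8, 10} → ROUND(AVG(age_days), 2)=33.17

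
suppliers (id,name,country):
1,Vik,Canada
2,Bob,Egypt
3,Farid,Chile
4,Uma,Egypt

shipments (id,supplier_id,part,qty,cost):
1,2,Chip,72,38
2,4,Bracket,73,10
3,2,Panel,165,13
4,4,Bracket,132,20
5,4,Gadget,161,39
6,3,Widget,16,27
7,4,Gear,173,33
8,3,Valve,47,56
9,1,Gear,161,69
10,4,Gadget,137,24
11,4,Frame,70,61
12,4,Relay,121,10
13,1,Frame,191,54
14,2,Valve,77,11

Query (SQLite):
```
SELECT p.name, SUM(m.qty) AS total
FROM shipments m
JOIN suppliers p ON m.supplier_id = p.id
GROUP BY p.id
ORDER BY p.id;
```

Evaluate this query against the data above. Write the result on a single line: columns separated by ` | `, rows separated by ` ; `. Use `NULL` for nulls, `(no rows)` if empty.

Vik | 352 ; Bob | 314 ; Farid | 63 ; Uma | 867

Join each shipments row to its suppliers via supplier_id.
Group joined rows by suppliers.id; compute SUM(m.qty) per group.
  1: ids {9, 13} → SUM(m.qty)=352
  2: ids {1, 3, 14} → SUM(m.qty)=314
  3: ids {6, 8} → SUM(m.qty)=63
  4: ids {2, 4, 5, 7, 10, 11, 12} → SUM(m.qty)=867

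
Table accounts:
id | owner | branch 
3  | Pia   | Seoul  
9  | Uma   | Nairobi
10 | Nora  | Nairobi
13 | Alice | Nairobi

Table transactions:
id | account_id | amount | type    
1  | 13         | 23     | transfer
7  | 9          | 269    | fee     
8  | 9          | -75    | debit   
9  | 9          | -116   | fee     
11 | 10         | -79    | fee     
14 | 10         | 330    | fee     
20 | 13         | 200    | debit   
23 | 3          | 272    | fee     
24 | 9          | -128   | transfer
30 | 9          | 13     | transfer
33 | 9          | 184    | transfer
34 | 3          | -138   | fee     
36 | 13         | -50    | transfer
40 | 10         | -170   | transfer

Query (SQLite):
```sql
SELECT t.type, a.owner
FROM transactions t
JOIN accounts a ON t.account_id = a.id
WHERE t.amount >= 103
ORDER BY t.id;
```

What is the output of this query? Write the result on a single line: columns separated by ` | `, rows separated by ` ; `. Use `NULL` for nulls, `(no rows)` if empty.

fee | Uma ; fee | Nora ; debit | Alice ; fee | Pia ; transfer | Uma

Each transactions row matches the accounts row where account_id = accounts.id.
Then keep rows with t.amount >= 103.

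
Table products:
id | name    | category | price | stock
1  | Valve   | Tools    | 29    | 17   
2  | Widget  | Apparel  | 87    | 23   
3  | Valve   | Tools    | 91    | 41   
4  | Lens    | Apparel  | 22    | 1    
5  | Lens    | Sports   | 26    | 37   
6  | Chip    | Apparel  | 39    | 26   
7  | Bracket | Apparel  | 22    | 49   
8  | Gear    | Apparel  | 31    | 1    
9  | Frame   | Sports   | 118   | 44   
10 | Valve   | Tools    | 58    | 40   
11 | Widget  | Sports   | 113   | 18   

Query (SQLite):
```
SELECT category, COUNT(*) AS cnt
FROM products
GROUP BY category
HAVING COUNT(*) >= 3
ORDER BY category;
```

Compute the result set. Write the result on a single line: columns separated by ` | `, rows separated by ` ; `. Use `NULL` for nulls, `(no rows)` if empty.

Partition products by category; compute COUNT(*) within each group.
HAVING: keep groups with count ≥ 3.
  Apparel: ids {2, 4, 6, 7, 8} → COUNT(*)=5
  Sports: ids {5, 9, 11} → COUNT(*)=3
  Tools: ids {1, 3, 10} → COUNT(*)=3

Apparel | 5 ; Sports | 3 ; Tools | 3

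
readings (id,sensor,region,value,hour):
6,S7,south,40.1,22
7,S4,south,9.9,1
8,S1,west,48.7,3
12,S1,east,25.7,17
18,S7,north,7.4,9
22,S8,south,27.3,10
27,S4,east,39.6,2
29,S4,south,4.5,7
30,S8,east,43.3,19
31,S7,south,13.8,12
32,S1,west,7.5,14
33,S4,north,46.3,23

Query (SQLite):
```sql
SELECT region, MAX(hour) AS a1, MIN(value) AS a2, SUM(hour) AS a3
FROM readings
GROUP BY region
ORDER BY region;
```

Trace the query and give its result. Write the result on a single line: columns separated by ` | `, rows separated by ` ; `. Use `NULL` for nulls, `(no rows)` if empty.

Group readings by region.
Per group compute: MAX(hour), MIN(value), SUM(hour).
  east: ids {12, 27, 30} → MAX(hour)=19, MIN(value)=25.7, SUM(hour)=38
  north: ids {18, 33} → MAX(hour)=23, MIN(value)=7.4, SUM(hour)=32
  south: ids {6, 7, 22, 29, 31} → MAX(hour)=22, MIN(value)=4.5, SUM(hour)=52
  west: ids {8, 32} → MAX(hour)=14, MIN(value)=7.5, SUM(hour)=17

east | 19 | 25.7 | 38 ; north | 23 | 7.4 | 32 ; south | 22 | 4.5 | 52 ; west | 14 | 7.5 | 17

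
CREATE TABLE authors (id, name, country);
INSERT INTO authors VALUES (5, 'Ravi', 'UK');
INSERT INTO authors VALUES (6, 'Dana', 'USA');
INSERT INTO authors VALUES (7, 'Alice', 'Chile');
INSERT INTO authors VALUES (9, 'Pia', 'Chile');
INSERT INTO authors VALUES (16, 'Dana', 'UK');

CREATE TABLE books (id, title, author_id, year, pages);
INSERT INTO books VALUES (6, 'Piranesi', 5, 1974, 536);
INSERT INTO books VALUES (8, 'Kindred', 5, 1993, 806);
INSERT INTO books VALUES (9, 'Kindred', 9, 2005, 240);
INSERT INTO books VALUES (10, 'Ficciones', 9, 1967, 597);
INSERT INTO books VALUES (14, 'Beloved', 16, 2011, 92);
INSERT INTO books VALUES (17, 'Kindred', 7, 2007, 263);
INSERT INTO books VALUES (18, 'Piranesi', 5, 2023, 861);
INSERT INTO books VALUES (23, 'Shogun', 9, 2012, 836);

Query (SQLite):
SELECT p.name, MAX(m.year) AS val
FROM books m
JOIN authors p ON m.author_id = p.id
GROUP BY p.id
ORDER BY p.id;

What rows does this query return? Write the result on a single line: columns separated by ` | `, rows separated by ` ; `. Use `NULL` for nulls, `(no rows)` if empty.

Ravi | 2023 ; Alice | 2007 ; Pia | 2012 ; Dana | 2011

Join each books row to its authors via author_id.
Group joined rows by authors.id; compute MAX(m.year) per group.
  5: ids {6, 8, 18} → MAX(m.year)=2023
  7: ids {17} → MAX(m.year)=2007
  9: ids {9, 10, 23} → MAX(m.year)=2012
  16: ids {14} → MAX(m.year)=2011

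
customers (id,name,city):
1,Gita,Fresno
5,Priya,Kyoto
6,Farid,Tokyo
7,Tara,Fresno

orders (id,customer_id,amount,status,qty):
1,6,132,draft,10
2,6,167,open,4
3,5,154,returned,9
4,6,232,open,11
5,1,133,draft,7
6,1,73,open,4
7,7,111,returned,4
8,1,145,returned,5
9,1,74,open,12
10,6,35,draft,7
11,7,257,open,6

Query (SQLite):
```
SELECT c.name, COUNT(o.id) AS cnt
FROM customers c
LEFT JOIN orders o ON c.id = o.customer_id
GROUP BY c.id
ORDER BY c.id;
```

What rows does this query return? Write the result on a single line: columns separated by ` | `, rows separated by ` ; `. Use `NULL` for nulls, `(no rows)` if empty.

LEFT JOIN keeps every customers row; unmatched ones get NULL for orders columns.
Group by customers.id and compute COUNT(o.id). COUNT(col) of an all-NULL group is 0.
  1: ids {5, 6, 8, 9} → COUNT(o.id)=4
  5: ids {3} → COUNT(o.id)=1
  6: ids {1, 2, 4, 10} → COUNT(o.id)=4
  7: ids {7, 11} → COUNT(o.id)=2

Gita | 4 ; Priya | 1 ; Farid | 4 ; Tara | 2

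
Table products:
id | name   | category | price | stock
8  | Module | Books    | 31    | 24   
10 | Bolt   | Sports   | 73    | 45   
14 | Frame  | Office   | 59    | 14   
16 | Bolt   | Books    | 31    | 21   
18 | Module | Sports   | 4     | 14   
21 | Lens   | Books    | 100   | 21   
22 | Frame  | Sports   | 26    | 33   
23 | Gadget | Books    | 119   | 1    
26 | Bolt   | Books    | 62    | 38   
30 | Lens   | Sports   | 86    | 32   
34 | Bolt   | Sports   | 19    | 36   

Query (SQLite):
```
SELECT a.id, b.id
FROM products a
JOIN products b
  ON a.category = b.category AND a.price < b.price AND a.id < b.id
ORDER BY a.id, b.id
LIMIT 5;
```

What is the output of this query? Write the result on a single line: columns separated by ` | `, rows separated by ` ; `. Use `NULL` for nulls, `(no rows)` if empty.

Pairs (a,b) with same category, a.price < b.price, a.id < b.id.
category groups: Books:{8,16,21,23,26} Office:{14} Sports:{10,18,22,30,34}
Ordered by (a.id, b.id); first 5.

8 | 21 ; 8 | 23 ; 8 | 26 ; 10 | 30 ; 16 | 21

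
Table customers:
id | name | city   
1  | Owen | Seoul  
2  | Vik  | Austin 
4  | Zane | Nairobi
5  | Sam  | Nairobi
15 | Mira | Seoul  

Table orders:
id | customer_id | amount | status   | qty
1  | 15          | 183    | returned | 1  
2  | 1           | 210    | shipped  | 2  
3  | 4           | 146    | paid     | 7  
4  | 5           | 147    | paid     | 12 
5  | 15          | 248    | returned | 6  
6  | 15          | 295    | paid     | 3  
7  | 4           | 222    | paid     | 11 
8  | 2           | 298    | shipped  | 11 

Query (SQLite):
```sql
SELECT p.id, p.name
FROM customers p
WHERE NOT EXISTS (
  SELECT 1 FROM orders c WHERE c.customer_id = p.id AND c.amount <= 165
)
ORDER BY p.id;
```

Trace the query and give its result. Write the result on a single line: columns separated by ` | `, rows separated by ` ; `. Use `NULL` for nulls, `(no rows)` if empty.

For each customers row, check whether any orders with matching customer_id has amount <= 165.
Keep rows where that is false.

1 | Owen ; 2 | Vik ; 15 | Mira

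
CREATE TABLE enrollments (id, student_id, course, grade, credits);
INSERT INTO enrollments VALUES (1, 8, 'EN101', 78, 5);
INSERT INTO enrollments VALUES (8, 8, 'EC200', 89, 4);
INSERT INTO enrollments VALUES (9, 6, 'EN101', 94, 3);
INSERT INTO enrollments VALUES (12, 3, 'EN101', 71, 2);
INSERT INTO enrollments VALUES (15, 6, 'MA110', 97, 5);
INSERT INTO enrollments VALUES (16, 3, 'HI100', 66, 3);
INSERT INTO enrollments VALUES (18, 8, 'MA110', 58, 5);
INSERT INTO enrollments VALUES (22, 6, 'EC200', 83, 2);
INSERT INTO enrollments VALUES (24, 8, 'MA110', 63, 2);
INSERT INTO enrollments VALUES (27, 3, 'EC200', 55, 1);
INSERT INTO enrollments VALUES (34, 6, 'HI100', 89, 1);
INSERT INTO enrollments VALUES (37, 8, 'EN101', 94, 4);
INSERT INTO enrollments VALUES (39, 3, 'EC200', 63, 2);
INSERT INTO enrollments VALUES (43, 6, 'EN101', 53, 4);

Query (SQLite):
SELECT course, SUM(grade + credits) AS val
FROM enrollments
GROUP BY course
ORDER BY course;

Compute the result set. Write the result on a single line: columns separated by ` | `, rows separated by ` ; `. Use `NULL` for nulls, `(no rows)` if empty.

EC200 | 299 ; EN101 | 408 ; HI100 | 159 ; MA110 | 230

For each row compute grade + credits.
Group by course; take SUM of the expression per group.
  EC200: ids {8, 22, 27, 39} → SUM(grade + credits)=299
  EN101: ids {1, 9, 12, 37, 43} → SUM(grade + credits)=408
  HI100: ids {16, 34} → SUM(grade + credits)=159
  MA110: ids {15, 18, 24} → SUM(grade + credits)=230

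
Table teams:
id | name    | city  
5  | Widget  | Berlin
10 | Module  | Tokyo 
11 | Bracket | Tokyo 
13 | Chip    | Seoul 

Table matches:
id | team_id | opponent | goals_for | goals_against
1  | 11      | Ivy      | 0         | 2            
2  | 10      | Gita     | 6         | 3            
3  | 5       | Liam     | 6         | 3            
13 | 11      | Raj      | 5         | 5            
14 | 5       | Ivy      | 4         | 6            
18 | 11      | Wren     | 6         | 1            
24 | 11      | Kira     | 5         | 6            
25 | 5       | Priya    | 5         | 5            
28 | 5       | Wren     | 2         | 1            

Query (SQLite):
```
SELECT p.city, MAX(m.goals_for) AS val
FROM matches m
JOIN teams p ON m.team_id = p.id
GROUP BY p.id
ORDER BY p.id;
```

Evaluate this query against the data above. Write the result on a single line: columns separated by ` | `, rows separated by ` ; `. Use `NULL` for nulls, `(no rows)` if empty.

Join each matches row to its teams via team_id.
Group joined rows by teams.id; compute MAX(m.goals_for) per group.
  5: ids {3, 14, 25, 28} → MAX(m.goals_for)=6
  10: ids {2} → MAX(m.goals_for)=6
  11: ids {1, 13, 18, 24} → MAX(m.goals_for)=6

Berlin | 6 ; Tokyo | 6 ; Tokyo | 6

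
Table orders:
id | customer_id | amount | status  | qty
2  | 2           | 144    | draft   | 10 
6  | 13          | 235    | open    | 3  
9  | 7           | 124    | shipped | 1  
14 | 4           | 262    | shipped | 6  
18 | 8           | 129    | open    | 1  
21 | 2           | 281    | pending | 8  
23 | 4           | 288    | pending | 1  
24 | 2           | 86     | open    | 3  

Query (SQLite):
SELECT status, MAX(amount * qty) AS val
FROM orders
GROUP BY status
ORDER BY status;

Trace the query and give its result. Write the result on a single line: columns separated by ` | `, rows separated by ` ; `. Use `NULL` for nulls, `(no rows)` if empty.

For each row compute amount * qty.
Group by status; take MAX of the expression per group.
  draft: ids {2} → MAX(amount * qty)=1440
  open: ids {6, 18, 24} → MAX(amount * qty)=705
  pending: ids {21, 23} → MAX(amount * qty)=2248
  shipped: ids {9, 14} → MAX(amount * qty)=1572

draft | 1440 ; open | 705 ; pending | 2248 ; shipped | 1572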